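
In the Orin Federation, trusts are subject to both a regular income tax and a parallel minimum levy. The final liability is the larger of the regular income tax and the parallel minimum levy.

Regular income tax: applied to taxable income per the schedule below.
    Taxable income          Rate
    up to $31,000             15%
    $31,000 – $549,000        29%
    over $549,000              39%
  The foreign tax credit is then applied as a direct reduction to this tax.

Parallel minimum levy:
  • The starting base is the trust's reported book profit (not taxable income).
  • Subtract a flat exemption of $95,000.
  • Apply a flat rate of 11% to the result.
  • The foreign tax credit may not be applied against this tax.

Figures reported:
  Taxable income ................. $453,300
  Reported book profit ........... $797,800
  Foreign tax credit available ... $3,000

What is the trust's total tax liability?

Parallel minimum levy:
  Base (reported book profit): $797,800
  Less exemption $95,000 → base $702,800
  $702,800 × 11% = $77,308

Regular income tax:
  $31,000 × 15% = $4,650
  $422,300 × 29% = $122,467
  → $127,117
  Less foreign tax credit $3,000 → $124,117

$124,117 > $77,308, so the regular income tax governs.

$124,117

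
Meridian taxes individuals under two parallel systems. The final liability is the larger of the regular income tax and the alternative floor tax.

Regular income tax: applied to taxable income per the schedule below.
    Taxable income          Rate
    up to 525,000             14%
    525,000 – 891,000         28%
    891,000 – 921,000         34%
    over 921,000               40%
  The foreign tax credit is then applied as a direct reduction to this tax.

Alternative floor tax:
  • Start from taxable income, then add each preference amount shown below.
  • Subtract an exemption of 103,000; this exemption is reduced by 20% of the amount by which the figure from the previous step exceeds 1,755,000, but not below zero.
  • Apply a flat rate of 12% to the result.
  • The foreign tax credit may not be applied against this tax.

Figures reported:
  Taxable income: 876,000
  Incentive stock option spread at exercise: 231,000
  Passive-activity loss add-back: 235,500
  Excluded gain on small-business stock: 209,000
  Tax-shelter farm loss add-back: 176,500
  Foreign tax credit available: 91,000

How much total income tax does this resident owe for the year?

195,000

Alternative floor tax:
  Adjusted income: 876,000 + 231,000 + 235,500 + 209,000 + 176,500 = 1,728,000
  Exemption: 1,728,000 ≤ 1,755,000, so full 103,000 applies
  Base: 1,728,000 − 103,000 = 1,625,000
  1,625,000 × 12% = 195,000

Regular income tax:
  525,000 × 14% = 73,500
  351,000 × 28% = 98,280
  → 171,780
  Less foreign tax credit 91,000 → 80,780

195,000 > 80,780, so the alternative floor tax is the binding amount.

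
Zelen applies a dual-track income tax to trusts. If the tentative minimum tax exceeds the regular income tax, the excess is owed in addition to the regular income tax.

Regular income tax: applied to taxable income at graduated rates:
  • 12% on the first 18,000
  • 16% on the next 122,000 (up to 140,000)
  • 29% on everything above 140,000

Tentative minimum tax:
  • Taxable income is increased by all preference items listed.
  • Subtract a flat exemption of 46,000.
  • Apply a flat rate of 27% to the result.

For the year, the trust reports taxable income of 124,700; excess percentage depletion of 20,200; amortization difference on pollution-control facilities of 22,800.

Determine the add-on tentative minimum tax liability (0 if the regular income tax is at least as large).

13,627

Regular income tax:
  18,000 × 12% = 2,160
  106,700 × 16% = 17,072
  → 19,232

Tentative minimum tax:
  Adjusted income: 124,700 + 20,200 + 22,800 = 167,700
  Less exemption 46,000 → base 121,700
  121,700 × 27% = 32,859

Excess of tentative minimum tax over regular income tax: 32,859 − 19,232 = 13,627.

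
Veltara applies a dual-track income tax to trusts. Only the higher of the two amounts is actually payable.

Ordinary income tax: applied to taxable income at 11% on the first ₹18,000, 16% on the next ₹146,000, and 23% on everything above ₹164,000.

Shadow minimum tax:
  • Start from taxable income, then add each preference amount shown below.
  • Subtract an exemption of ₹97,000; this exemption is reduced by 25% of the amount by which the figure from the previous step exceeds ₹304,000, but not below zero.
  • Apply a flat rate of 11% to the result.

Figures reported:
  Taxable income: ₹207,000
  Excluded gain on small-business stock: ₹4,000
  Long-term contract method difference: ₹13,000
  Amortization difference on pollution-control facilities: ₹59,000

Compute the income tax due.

Shadow minimum tax:
  Adjusted income: ₹207,000 + ₹4,000 + ₹13,000 + ₹59,000 = ₹283,000
  Exemption: ₹283,000 ≤ ₹304,000, so full ₹97,000 applies
  Base: ₹283,000 − ₹97,000 = ₹186,000
  ₹186,000 × 11% = ₹20,460

Ordinary income tax:
  ₹18,000 × 11% = ₹1,980
  ₹146,000 × 16% = ₹23,360
  ₹43,000 × 23% = ₹9,890
  → ₹35,230

₹35,230 > ₹20,460, so the ordinary income tax governs.

₹35,230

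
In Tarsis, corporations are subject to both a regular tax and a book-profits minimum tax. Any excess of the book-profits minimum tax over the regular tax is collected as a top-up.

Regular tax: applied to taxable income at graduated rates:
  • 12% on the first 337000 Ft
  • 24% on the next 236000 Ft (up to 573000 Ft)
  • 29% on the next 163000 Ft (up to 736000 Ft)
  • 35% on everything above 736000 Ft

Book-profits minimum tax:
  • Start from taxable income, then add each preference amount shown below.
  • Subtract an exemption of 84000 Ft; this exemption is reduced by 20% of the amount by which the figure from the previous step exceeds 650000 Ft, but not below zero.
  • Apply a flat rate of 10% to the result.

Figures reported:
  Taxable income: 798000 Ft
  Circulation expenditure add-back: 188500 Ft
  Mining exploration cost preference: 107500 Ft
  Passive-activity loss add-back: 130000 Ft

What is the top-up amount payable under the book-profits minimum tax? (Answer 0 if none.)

Regular tax:
  337000 Ft × 12% = 40440 Ft
  236000 Ft × 24% = 56640 Ft
  163000 Ft × 29% = 47270 Ft
  62000 Ft × 35% = 21700 Ft
  → 166050 Ft

Book-profits minimum tax:
  Adjusted income: 798000 Ft + 188500 Ft + 107500 Ft + 130000 Ft = 1224000 Ft
  Exemption: 20% × (1224000 Ft − 650000 Ft) = 114800 Ft ≥ 84000 Ft, so the exemption is fully phased out
  Base: 1224000 Ft − 0 Ft = 1224000 Ft
  1224000 Ft × 10% = 122400 Ft

122400 Ft ≤ 166050 Ft, so no add-on is due.

0 Ft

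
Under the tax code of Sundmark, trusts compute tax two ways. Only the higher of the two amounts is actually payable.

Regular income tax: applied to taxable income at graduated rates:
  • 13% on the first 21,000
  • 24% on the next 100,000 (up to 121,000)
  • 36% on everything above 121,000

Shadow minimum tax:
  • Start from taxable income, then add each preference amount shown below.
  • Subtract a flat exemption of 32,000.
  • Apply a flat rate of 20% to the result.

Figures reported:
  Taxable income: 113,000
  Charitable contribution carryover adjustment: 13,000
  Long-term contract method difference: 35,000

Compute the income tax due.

25,800

Shadow minimum tax:
  Adjusted income: 113,000 + 13,000 + 35,000 = 161,000
  Less exemption 32,000 → base 129,000
  129,000 × 20% = 25,800

Regular income tax:
  21,000 × 13% = 2,730
  92,000 × 24% = 22,080
  → 24,810

25,800 > 24,810, so the shadow minimum tax is the binding amount.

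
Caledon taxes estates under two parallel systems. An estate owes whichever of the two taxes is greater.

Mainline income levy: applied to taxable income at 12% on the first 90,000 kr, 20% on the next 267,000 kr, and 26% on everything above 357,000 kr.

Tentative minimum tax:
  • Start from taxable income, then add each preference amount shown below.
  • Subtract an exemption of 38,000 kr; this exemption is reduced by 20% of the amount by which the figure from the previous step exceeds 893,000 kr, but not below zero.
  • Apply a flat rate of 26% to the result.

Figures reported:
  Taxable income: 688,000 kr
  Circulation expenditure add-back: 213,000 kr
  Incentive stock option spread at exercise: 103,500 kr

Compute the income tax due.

Tentative minimum tax:
  Adjusted income: 688,000 kr + 213,000 kr + 103,500 kr = 1,004,500 kr
  Exemption: 38,000 kr − 20% × (1,004,500 kr − 893,000 kr) = 38,000 kr − 22,300 kr = 15,700 kr
  Base: 1,004,500 kr − 15,700 kr = 988,800 kr
  988,800 kr × 26% = 257,088 kr

Mainline income levy:
  90,000 kr × 12% = 10,800 kr
  267,000 kr × 20% = 53,400 kr
  331,000 kr × 26% = 86,060 kr
  → 150,260 kr

257,088 kr > 150,260 kr, so the tentative minimum tax is the binding amount.

257,088 kr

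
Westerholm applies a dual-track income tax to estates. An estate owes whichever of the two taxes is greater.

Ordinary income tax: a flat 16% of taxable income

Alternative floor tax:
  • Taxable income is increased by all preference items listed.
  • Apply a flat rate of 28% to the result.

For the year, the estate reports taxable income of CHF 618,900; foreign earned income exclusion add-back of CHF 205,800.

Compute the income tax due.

CHF 230,916

Ordinary income tax:
  CHF 618,900 × 16% = CHF 99,024

Alternative floor tax:
  Adjusted income: CHF 618,900 + CHF 205,800 = CHF 824,700
  CHF 824,700 × 28% = CHF 230,916

CHF 230,916 > CHF 99,024, so the alternative floor tax is the binding amount.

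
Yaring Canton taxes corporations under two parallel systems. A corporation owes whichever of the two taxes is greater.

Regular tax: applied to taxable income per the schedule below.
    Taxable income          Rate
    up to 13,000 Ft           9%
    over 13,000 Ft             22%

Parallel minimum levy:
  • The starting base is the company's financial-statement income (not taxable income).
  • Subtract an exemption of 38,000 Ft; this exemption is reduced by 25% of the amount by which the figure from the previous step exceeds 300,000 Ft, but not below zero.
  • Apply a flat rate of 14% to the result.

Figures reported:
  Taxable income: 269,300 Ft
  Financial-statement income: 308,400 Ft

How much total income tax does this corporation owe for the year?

57,556 Ft

Regular tax:
  13,000 Ft × 9% = 1,170 Ft
  256,300 Ft × 22% = 56,386 Ft
  → 57,556 Ft

Parallel minimum levy:
  Base (financial-statement income): 308,400 Ft
  Exemption: 38,000 Ft − 25% × (308,400 Ft − 300,000 Ft) = 38,000 Ft − 2,100 Ft = 35,900 Ft
  Base: 308,400 Ft − 35,900 Ft = 272,500 Ft
  272,500 Ft × 14% = 38,150 Ft

57,556 Ft > 38,150 Ft, so the regular tax governs.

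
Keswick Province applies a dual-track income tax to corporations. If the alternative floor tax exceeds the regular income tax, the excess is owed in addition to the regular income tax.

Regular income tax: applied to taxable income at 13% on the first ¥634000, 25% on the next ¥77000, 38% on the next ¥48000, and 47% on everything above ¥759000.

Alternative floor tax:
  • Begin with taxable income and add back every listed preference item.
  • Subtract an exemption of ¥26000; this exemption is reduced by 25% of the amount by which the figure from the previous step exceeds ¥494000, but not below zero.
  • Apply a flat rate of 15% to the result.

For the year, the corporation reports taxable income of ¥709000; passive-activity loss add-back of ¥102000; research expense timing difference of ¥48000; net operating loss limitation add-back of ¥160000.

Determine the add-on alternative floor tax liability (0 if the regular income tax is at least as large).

Alternative floor tax:
  Adjusted income: ¥709000 + ¥102000 + ¥48000 + ¥160000 = ¥1019000
  Exemption: 25% × (¥1019000 − ¥494000) = ¥131250 ≥ ¥26000, so the exemption is fully phased out
  Base: ¥1019000 − ¥0 = ¥1019000
  ¥1019000 × 15% = ¥152850

Regular income tax:
  ¥634000 × 13% = ¥82420
  ¥75000 × 25% = ¥18750
  → ¥101170

Excess of alternative floor tax over regular income tax: ¥152850 − ¥101170 = ¥51680.

¥51680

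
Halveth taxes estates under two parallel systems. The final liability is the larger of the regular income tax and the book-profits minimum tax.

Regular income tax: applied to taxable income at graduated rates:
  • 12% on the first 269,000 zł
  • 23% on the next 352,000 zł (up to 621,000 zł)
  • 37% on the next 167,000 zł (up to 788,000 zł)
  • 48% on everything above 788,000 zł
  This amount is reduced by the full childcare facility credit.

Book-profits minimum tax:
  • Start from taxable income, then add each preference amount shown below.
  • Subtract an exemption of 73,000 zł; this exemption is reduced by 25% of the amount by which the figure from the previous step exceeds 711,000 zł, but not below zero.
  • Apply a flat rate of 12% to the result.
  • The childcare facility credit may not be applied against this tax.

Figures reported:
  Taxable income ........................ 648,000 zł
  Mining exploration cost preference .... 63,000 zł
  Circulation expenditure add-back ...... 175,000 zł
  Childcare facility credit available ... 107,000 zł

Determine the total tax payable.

102,810 zł

Regular income tax:
  269,000 zł × 12% = 32,280 zł
  352,000 zł × 23% = 80,960 zł
  27,000 zł × 37% = 9,990 zł
  → 123,230 zł
  Less childcare facility credit 107,000 zł → 16,230 zł

Book-profits minimum tax:
  Adjusted income: 648,000 zł + 63,000 zł + 175,000 zł = 886,000 zł
  Exemption: 73,000 zł − 25% × (886,000 zł − 711,000 zł) = 73,000 zł − 43,750 zł = 29,250 zł
  Base: 886,000 zł − 29,250 zł = 856,750 zł
  856,750 zł × 12% = 102,810 zł

102,810 zł > 16,230 zł, so the book-profits minimum tax is the binding amount.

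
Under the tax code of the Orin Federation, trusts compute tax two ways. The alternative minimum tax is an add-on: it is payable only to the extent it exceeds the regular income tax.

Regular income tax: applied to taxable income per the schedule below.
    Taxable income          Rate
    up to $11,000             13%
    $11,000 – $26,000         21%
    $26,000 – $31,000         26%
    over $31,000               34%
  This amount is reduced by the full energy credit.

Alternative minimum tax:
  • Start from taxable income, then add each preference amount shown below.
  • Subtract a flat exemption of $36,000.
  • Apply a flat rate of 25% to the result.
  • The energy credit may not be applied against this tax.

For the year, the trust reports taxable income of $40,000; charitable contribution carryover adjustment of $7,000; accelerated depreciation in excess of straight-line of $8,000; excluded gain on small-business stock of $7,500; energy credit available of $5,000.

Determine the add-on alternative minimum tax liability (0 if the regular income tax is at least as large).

$2,685

Alternative minimum tax:
  Adjusted income: $40,000 + $7,000 + $8,000 + $7,500 = $62,500
  Less exemption $36,000 → base $26,500
  $26,500 × 25% = $6,625

Regular income tax:
  $11,000 × 13% = $1,430
  $15,000 × 21% = $3,150
  $5,000 × 26% = $1,300
  $9,000 × 34% = $3,060
  → $8,940
  Less energy credit $5,000 → $3,940

Excess of alternative minimum tax over regular income tax: $6,625 − $3,940 = $2,685.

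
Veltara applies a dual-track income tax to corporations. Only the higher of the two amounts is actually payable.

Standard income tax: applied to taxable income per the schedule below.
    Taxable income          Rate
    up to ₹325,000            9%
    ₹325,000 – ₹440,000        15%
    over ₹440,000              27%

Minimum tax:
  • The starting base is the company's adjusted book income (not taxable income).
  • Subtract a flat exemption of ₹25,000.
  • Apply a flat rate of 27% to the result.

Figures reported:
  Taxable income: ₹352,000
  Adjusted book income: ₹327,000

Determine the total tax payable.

₹81,540

Standard income tax:
  ₹325,000 × 9% = ₹29,250
  ₹27,000 × 15% = ₹4,050
  → ₹33,300

Minimum tax:
  Base (adjusted book income): ₹327,000
  Less exemption ₹25,000 → base ₹302,000
  ₹302,000 × 27% = ₹81,540

₹81,540 > ₹33,300, so the minimum tax is the binding amount.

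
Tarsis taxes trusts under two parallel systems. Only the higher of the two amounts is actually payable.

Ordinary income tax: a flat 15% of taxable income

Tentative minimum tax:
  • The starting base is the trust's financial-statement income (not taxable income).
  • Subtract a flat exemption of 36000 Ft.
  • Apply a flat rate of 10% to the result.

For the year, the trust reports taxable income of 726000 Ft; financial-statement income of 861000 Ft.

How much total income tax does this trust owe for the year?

108900 Ft

Ordinary income tax:
  726000 Ft × 15% = 108900 Ft

Tentative minimum tax:
  Base (financial-statement income): 861000 Ft
  Less exemption 36000 Ft → base 825000 Ft
  825000 Ft × 10% = 82500 Ft

108900 Ft > 82500 Ft, so the ordinary income tax governs.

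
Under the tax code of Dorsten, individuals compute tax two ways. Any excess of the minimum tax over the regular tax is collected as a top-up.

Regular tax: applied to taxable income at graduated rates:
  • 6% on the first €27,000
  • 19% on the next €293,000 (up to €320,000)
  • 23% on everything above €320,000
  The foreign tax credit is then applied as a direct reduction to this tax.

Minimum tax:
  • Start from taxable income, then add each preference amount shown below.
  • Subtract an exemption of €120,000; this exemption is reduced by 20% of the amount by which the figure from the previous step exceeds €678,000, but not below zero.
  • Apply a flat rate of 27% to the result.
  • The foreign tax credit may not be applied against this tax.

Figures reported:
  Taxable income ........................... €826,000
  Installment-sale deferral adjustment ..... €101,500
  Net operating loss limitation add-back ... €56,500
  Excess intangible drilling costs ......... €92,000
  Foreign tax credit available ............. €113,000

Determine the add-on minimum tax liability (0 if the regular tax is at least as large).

€218,942

Regular tax:
  €27,000 × 6% = €1,620
  €293,000 × 19% = €55,670
  €506,000 × 23% = €116,380
  → €173,670
  Less foreign tax credit €113,000 → €60,670

Minimum tax:
  Adjusted income: €826,000 + €101,500 + €56,500 + €92,000 = €1,076,000
  Exemption: €120,000 − 20% × (€1,076,000 − €678,000) = €120,000 − €79,600 = €40,400
  Base: €1,076,000 − €40,400 = €1,035,600
  €1,035,600 × 27% = €279,612

Excess of minimum tax over regular tax: €279,612 − €60,670 = €218,942.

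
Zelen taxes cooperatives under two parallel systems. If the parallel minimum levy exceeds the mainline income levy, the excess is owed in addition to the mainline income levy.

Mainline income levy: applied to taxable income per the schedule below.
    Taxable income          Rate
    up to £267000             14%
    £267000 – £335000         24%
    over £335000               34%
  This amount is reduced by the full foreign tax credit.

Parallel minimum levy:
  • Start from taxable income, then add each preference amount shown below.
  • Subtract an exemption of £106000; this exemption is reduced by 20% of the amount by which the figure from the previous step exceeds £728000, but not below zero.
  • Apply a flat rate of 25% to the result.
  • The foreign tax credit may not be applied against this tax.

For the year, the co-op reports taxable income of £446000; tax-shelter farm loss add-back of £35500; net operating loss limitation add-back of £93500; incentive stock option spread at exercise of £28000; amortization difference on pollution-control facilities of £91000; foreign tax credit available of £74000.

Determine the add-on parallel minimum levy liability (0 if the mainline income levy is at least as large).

£129560

Parallel minimum levy:
  Adjusted income: £446000 + £35500 + £93500 + £28000 + £91000 = £694000
  Exemption: £694000 ≤ £728000, so full £106000 applies
  Base: £694000 − £106000 = £588000
  £588000 × 25% = £147000

Mainline income levy:
  £267000 × 14% = £37380
  £68000 × 24% = £16320
  £111000 × 34% = £37740
  → £91440
  Less foreign tax credit £74000 → £17440

Excess of parallel minimum levy over mainline income levy: £147000 − £17440 = £129560.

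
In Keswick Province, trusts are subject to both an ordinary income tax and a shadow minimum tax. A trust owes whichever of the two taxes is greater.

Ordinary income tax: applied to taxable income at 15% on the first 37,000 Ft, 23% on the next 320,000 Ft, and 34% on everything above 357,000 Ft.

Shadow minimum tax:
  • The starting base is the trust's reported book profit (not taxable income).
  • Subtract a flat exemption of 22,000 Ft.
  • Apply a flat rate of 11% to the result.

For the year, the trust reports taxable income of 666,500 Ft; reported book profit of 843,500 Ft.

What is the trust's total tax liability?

Ordinary income tax:
  37,000 Ft × 15% = 5,550 Ft
  320,000 Ft × 23% = 73,600 Ft
  309,500 Ft × 34% = 105,230 Ft
  → 184,380 Ft

Shadow minimum tax:
  Base (reported book profit): 843,500 Ft
  Less exemption 22,000 Ft → base 821,500 Ft
  821,500 Ft × 11% = 90,365 Ft

184,380 Ft > 90,365 Ft, so the ordinary income tax governs.

184,380 Ft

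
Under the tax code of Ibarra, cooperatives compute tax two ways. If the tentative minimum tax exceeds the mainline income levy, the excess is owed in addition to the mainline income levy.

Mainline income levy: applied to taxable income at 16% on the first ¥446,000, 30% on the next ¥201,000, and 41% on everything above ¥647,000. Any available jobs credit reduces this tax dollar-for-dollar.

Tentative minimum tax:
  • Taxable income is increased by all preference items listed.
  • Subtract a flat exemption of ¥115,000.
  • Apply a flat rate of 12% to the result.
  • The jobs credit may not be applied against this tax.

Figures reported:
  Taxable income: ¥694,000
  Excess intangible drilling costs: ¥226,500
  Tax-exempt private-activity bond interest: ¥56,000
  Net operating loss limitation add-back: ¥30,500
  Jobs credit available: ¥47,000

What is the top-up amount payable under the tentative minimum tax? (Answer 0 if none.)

¥3,110

Tentative minimum tax:
  Adjusted income: ¥694,000 + ¥226,500 + ¥56,000 + ¥30,500 = ¥1,007,000
  Less exemption ¥115,000 → base ¥892,000
  ¥892,000 × 12% = ¥107,040

Mainline income levy:
  ¥446,000 × 16% = ¥71,360
  ¥201,000 × 30% = ¥60,300
  ¥47,000 × 41% = ¥19,270
  → ¥150,930
  Less jobs credit ¥47,000 → ¥103,930

Excess of tentative minimum tax over mainline income levy: ¥107,040 − ¥103,930 = ¥3,110.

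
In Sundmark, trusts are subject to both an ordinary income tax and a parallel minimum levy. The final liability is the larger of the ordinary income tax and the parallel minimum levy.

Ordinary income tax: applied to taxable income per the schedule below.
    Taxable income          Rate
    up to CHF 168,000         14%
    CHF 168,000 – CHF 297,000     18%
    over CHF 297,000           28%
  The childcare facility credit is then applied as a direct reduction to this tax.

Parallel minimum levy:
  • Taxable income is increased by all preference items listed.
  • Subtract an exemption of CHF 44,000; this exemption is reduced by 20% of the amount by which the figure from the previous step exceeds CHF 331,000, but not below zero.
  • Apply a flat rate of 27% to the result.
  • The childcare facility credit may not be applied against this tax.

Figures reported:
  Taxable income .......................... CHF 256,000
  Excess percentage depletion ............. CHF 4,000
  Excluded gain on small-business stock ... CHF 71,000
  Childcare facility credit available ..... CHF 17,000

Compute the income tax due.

Ordinary income tax:
  CHF 168,000 × 14% = CHF 23,520
  CHF 88,000 × 18% = CHF 15,840
  → CHF 39,360
  Less childcare facility credit CHF 17,000 → CHF 22,360

Parallel minimum levy:
  Adjusted income: CHF 256,000 + CHF 4,000 + CHF 71,000 = CHF 331,000
  Exemption: CHF 331,000 ≤ CHF 331,000, so full CHF 44,000 applies
  Base: CHF 331,000 − CHF 44,000 = CHF 287,000
  CHF 287,000 × 27% = CHF 77,490

CHF 77,490 > CHF 22,360, so the parallel minimum levy is the binding amount.

CHF 77,490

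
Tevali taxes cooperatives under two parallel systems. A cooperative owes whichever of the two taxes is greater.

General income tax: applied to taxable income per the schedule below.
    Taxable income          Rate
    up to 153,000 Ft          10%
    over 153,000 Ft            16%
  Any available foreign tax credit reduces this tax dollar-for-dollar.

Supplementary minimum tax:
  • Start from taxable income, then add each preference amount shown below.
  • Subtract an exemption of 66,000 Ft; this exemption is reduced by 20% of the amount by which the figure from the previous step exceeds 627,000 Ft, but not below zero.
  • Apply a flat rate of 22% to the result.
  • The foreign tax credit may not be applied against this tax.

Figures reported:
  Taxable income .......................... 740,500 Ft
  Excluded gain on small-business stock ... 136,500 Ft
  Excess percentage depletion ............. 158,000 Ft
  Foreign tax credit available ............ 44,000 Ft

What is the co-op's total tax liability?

227,700 Ft

Supplementary minimum tax:
  Adjusted income: 740,500 Ft + 136,500 Ft + 158,000 Ft = 1,035,000 Ft
  Exemption: 20% × (1,035,000 Ft − 627,000 Ft) = 81,600 Ft ≥ 66,000 Ft, so the exemption is fully phased out
  Base: 1,035,000 Ft − 0 Ft = 1,035,000 Ft
  1,035,000 Ft × 22% = 227,700 Ft

General income tax:
  153,000 Ft × 10% = 15,300 Ft
  587,500 Ft × 16% = 94,000 Ft
  → 109,300 Ft
  Less foreign tax credit 44,000 Ft → 65,300 Ft

227,700 Ft > 65,300 Ft, so the supplementary minimum tax is the binding amount.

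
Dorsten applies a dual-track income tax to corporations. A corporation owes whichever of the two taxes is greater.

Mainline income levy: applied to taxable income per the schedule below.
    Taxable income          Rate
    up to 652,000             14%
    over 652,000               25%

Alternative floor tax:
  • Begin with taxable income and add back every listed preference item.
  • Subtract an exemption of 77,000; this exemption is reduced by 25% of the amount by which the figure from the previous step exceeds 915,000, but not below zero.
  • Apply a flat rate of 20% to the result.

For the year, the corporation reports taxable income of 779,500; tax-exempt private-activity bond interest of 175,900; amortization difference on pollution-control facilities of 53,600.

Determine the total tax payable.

Mainline income levy:
  652,000 × 14% = 91,280
  127,500 × 25% = 31,875
  → 123,155

Alternative floor tax:
  Adjusted income: 779,500 + 175,900 + 53,600 = 1,009,000
  Exemption: 77,000 − 25% × (1,009,000 − 915,000) = 77,000 − 23,500 = 53,500
  Base: 1,009,000 − 53,500 = 955,500
  955,500 × 20% = 191,100

191,100 > 123,155, so the alternative floor tax is the binding amount.

191,100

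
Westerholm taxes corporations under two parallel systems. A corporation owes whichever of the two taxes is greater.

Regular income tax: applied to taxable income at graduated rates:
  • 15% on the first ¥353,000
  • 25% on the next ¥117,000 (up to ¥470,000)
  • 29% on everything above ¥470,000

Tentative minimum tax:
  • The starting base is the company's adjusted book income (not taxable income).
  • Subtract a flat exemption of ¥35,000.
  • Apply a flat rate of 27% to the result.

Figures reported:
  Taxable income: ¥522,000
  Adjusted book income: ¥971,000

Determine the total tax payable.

¥252,720

Tentative minimum tax:
  Base (adjusted book income): ¥971,000
  Less exemption ¥35,000 → base ¥936,000
  ¥936,000 × 27% = ¥252,720

Regular income tax:
  ¥353,000 × 15% = ¥52,950
  ¥117,000 × 25% = ¥29,250
  ¥52,000 × 29% = ¥15,080
  → ¥97,280

¥252,720 > ¥97,280, so the tentative minimum tax is the binding amount.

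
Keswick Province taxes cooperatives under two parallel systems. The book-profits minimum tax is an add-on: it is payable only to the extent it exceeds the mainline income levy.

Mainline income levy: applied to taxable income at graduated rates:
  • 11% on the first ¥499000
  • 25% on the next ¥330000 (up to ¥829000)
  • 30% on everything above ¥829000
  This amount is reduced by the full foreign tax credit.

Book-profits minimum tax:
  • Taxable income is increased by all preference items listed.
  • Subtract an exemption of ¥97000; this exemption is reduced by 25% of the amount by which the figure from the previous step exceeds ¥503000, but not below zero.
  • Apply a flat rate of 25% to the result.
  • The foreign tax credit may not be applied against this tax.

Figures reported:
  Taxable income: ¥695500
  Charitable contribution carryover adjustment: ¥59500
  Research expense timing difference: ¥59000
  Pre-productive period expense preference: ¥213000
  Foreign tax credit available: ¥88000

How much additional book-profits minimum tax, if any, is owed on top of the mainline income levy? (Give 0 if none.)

Book-profits minimum tax:
  Adjusted income: ¥695500 + ¥59500 + ¥59000 + ¥213000 = ¥1027000
  Exemption: 25% × (¥1027000 − ¥503000) = ¥131000 ≥ ¥97000, so the exemption is fully phased out
  Base: ¥1027000 − ¥0 = ¥1027000
  ¥1027000 × 25% = ¥256750

Mainline income levy:
  ¥499000 × 11% = ¥54890
  ¥196500 × 25% = ¥49125
  → ¥104015
  Less foreign tax credit ¥88000 → ¥16015

Excess of book-profits minimum tax over mainline income levy: ¥256750 − ¥16015 = ¥240735.

¥240735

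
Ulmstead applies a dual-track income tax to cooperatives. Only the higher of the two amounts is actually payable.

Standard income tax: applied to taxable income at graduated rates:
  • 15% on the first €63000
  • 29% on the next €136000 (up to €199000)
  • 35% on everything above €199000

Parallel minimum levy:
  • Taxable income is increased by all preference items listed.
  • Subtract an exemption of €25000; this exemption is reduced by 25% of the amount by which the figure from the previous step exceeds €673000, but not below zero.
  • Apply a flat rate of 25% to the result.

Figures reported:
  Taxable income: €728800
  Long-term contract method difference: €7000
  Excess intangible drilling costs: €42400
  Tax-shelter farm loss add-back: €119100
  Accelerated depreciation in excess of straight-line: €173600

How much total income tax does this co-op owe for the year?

€267725

Parallel minimum levy:
  Adjusted income: €728800 + €7000 + €42400 + €119100 + €173600 = €1070900
  Exemption: 25% × (€1070900 − €673000) = €99475 ≥ €25000, so the exemption is fully phased out
  Base: €1070900 − €0 = €1070900
  €1070900 × 25% = €267725

Standard income tax:
  €63000 × 15% = €9450
  €136000 × 29% = €39440
  €529800 × 35% = €185430
  → €234320

€267725 > €234320, so the parallel minimum levy is the binding amount.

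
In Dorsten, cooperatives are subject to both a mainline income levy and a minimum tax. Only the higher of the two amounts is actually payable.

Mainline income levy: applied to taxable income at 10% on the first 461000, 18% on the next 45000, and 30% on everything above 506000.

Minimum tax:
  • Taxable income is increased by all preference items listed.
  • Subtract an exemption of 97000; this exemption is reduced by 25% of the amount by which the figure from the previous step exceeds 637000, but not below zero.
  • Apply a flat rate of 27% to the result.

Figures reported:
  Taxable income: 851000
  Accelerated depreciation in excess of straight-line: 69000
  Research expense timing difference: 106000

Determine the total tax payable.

Mainline income levy:
  461000 × 10% = 46100
  45000 × 18% = 8100
  345000 × 30% = 103500
  → 157700

Minimum tax:
  Adjusted income: 851000 + 69000 + 106000 = 1026000
  Exemption: 25% × (1026000 − 637000) = 97250 ≥ 97000, so the exemption is fully phased out
  Base: 1026000 − 0 = 1026000
  1026000 × 27% = 277020

277020 > 157700, so the minimum tax is the binding amount.

277020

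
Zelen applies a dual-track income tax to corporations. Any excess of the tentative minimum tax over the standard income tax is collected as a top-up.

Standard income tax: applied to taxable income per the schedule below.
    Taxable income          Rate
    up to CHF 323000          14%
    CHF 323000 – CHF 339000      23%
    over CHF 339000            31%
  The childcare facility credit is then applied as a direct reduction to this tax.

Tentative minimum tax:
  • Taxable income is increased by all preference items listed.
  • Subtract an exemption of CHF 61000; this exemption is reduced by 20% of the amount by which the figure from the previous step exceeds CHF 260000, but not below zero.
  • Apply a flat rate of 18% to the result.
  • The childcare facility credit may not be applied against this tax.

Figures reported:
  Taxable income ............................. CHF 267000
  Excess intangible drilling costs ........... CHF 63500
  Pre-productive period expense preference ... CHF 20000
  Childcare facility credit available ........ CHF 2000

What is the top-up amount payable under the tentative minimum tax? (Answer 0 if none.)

CHF 19988

Tentative minimum tax:
  Adjusted income: CHF 267000 + CHF 63500 + CHF 20000 = CHF 350500
  Exemption: CHF 61000 − 20% × (CHF 350500 − CHF 260000) = CHF 61000 − CHF 18100 = CHF 42900
  Base: CHF 350500 − CHF 42900 = CHF 307600
  CHF 307600 × 18% = CHF 55368

Standard income tax:
  CHF 267000 × 14% = CHF 37380
  Less childcare facility credit CHF 2000 → CHF 35380

Excess of tentative minimum tax over standard income tax: CHF 55368 − CHF 35380 = CHF 19988.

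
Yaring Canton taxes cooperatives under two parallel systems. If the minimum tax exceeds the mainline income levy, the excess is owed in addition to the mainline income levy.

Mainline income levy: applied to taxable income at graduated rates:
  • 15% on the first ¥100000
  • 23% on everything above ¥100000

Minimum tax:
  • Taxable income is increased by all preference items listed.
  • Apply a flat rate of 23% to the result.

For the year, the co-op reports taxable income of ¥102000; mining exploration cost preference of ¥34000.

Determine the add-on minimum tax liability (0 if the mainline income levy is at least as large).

Minimum tax:
  Adjusted income: ¥102000 + ¥34000 = ¥136000
  ¥136000 × 23% = ¥31280

Mainline income levy:
  ¥100000 × 15% = ¥15000
  ¥2000 × 23% = ¥460
  → ¥15460

Excess of minimum tax over mainline income levy: ¥31280 − ¥15460 = ¥15820.

¥15820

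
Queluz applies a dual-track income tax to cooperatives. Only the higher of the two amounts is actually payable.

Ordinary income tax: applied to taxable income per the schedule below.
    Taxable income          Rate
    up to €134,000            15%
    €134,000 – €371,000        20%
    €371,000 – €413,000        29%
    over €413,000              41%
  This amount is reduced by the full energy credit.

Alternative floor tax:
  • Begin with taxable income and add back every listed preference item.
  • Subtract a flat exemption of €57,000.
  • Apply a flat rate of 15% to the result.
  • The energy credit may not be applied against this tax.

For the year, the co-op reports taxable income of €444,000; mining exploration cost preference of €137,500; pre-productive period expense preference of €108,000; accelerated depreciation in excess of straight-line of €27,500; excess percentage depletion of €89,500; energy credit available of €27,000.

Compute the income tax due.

€112,425

Alternative floor tax:
  Adjusted income: €444,000 + €137,500 + €108,000 + €27,500 + €89,500 = €806,500
  Less exemption €57,000 → base €749,500
  €749,500 × 15% = €112,425

Ordinary income tax:
  €134,000 × 15% = €20,100
  €237,000 × 20% = €47,400
  €42,000 × 29% = €12,180
  €31,000 × 41% = €12,710
  → €92,390
  Less energy credit €27,000 → €65,390

€112,425 > €65,390, so the alternative floor tax is the binding amount.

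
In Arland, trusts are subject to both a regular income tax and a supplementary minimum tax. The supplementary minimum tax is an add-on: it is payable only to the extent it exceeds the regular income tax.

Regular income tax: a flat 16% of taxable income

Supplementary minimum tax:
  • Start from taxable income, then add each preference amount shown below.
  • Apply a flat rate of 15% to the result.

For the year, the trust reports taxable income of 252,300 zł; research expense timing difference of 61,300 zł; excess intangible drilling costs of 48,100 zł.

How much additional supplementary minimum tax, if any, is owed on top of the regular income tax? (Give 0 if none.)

Regular income tax:
  252,300 zł × 16% = 40,368 zł

Supplementary minimum tax:
  Adjusted income: 252,300 zł + 61,300 zł + 48,100 zł = 361,700 zł
  361,700 zł × 15% = 54,255 zł

Excess of supplementary minimum tax over regular income tax: 54,255 zł − 40,368 zł = 13,887 zł.

13,887 zł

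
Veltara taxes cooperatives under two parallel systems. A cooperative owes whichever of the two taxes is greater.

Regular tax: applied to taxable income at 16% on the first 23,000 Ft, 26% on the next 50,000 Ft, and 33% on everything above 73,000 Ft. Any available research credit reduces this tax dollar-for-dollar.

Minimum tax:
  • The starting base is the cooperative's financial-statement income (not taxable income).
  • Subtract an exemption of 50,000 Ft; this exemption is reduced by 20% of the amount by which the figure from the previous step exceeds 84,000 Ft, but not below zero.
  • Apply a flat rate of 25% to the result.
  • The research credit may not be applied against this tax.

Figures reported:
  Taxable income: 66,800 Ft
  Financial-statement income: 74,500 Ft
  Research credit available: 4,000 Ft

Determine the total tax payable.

11,068 Ft

Minimum tax:
  Base (financial-statement income): 74,500 Ft
  Exemption: 74,500 Ft ≤ 84,000 Ft, so full 50,000 Ft applies
  Base: 74,500 Ft − 50,000 Ft = 24,500 Ft
  24,500 Ft × 25% = 6,125 Ft

Regular tax:
  23,000 Ft × 16% = 3,680 Ft
  43,800 Ft × 26% = 11,388 Ft
  → 15,068 Ft
  Less research credit 4,000 Ft → 11,068 Ft

11,068 Ft > 6,125 Ft, so the regular tax governs.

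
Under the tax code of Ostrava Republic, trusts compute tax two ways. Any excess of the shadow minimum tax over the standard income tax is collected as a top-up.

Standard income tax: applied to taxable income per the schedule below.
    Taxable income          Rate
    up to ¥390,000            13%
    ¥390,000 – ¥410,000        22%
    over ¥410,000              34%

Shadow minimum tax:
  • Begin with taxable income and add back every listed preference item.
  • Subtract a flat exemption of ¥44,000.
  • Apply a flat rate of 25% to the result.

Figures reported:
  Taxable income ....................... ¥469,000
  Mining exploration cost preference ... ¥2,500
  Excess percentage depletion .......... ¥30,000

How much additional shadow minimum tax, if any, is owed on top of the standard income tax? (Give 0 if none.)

Shadow minimum tax:
  Adjusted income: ¥469,000 + ¥2,500 + ¥30,000 = ¥501,500
  Less exemption ¥44,000 → base ¥457,500
  ¥457,500 × 25% = ¥114,375

Standard income tax:
  ¥390,000 × 13% = ¥50,700
  ¥20,000 × 22% = ¥4,400
  ¥59,000 × 34% = ¥20,060
  → ¥75,160

Excess of shadow minimum tax over standard income tax: ¥114,375 − ¥75,160 = ¥39,215.

¥39,215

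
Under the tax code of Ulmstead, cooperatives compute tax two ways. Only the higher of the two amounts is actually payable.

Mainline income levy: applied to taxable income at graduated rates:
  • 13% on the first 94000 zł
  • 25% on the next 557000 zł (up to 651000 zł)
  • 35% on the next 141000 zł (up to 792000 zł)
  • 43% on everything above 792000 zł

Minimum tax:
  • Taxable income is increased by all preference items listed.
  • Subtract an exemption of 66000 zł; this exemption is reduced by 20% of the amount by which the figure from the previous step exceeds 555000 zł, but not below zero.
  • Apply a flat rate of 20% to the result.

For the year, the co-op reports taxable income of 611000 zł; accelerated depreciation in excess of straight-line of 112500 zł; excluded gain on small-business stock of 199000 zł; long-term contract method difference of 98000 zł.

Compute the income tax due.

Minimum tax:
  Adjusted income: 611000 zł + 112500 zł + 199000 zł + 98000 zł = 1020500 zł
  Exemption: 20% × (1020500 zł − 555000 zł) = 93100 zł ≥ 66000 zł, so the exemption is fully phased out
  Base: 1020500 zł − 0 zł = 1020500 zł
  1020500 zł × 20% = 204100 zł

Mainline income levy:
  94000 zł × 13% = 12220 zł
  517000 zł × 25% = 129250 zł
  → 141470 zł

204100 zł > 141470 zł, so the minimum tax is the binding amount.

204100 zł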